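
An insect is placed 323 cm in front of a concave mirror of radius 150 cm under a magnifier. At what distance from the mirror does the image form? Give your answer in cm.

97.7 cm

f = R/2 = 150/2 = 75.00 cm.
Mirror equation: 1/v = 1/f − 1/u = 1/(75.00) − 1/(323) = 0.01333 − 0.003096 = 0.01024, so v = 97.7 cm.
The image is real, inverted and reduced, in front of the mirror.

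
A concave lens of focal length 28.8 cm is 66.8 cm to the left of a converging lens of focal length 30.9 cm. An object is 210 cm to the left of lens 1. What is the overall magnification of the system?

f₁ = −28.8 cm (diverging).
Lens 1: 1/d_i1 = 1/(-28.8) − 1/(210) = -0.03948, so d_i1 = -25.33 cm; m₁ = −d_i1/d_o1 = +0.1206.
d_o2 = 66.8 − (-25.33) = 92.13 cm.
Lens 2: 1/d_i2 = 1/(30.9) − 1/(92.13) = 0.02151, so d_i2 = 46.49 cm; m₂ = −d_i2/d_o2 = -0.5047.
m = m₁·m₂ = (+0.1206)(-0.5047) = -0.0609.

m = -0.0609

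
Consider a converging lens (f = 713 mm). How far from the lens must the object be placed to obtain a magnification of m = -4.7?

m = −d_i/d_o ⇒ d_i = −m·d_o.
1/f = 1/d_o + 1/d_i = 1/d_o − 1/(m·d_o) = (1 − 1/m)/d_o, so d_o = f(1 − 1/m) = (713.0)(1 − 1/(-4.7)) = 865 mm.

865 mm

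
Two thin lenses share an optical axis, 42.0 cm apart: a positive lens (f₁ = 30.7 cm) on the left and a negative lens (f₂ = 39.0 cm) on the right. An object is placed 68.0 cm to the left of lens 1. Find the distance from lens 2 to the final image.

21.8 cm

Lens 1: 1/d_i1 = 1/f₁ − 1/d_o1 = 1/(30.7) − 1/(68.0) = 0.01787, so d_i1 = 55.97 cm.
The intermediate image is 55.97 cm to the right of lens 1, which lies 13.97 cm to the right of lens 2 — a virtual object — so d_o2 = −13.97 cm.
Lens 2 is diverging, so f₂ = −39.0 cm.
Lens 2: 1/d_i2 = 1/f₂ − 1/d_o2 = 1/(-39.0) − 1/(-13.97) = 0.04594, so d_i2 = 21.8 cm.
The final image is real, 21.8 cm to the right of lens 2 (overall magnification ≈ -1.3).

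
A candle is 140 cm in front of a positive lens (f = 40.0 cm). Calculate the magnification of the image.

m = -0.400

1/d_i = 1/f − 1/d_o = 1/(40.00) − 1/(140) = 0.01786, so d_i = 56.00 cm.
m = −d_i/d_o = −(56.00)/(140) = -0.400.
The image is real, inverted and reduced, on the far side of the lens.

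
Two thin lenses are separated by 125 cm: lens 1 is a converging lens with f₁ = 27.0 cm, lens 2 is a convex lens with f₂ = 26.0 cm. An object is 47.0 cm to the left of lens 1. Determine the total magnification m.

m = +0.987

Lens 1: 1/d_i1 = 1/(27.0) − 1/(47.0) = 0.01576, so d_i1 = 63.45 cm; m₁ = −d_i1/d_o1 = -1.350.
d_o2 = 125 − (63.45) = 61.55 cm.
Lens 2: 1/d_i2 = 1/(26.0) − 1/(61.55) = 0.02221, so d_i2 = 45.02 cm; m₂ = −d_i2/d_o2 = -0.7314.
m = m₁·m₂ = (-1.350)(-0.7314) = +0.987.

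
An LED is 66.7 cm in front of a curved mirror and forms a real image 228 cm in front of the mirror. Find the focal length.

Real image ⇒ d_i = +228 cm.
1/f = 1/d_o + 1/d_i = 1/(66.7) + 1/(228) = 0.01938, so f = 51.6 cm.
Since f is positive, the curved mirror is concave.

f = 51.6 cm (concave)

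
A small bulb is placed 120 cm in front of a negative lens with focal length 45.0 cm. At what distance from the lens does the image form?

For a negative lens, f = -45.0 cm.
Lens equation: 1/v = 1/f − 1/u = 1/(-45.00) − 1/(120) = -0.02222 − 0.008333 = -0.03056, so v = -32.7 cm.
The image is virtual, upright and reduced, on the same side as the object.

32.7 cm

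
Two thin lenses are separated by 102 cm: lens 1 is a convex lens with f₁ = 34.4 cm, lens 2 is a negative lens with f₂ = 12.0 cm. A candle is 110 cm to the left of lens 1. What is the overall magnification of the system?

m = -0.0854

Lens 1: 1/d_i1 = 1/(34.4) − 1/(110) = 0.01998, so d_i1 = 50.05 cm; m₁ = −d_i1/d_o1 = -0.4550.
d_o2 = 102 − (50.05) = 51.95 cm.
f₂ = −12.0 cm (diverging).
Lens 2: 1/d_i2 = 1/(-12.0) − 1/(51.95) = -0.1026, so d_i2 = -9.748 cm; m₂ = −d_i2/d_o2 = +0.1876.
m = m₁·m₂ = (-0.4550)(+0.1876) = -0.0854.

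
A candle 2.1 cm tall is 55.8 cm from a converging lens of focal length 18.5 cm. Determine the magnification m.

m = -0.496

1/d_i = 1/f − 1/d_o = 1/(18.50) − 1/(55.8) = 0.03613, so d_i = 27.68 cm.
m = −d_i/d_o = −(27.68)/(55.8) = -0.496.
The image is real, inverted and reduced, on the far side of the lens.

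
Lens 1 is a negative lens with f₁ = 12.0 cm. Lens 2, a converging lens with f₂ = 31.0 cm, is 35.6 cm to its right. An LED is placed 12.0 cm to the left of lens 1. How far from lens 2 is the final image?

Lens 1 is diverging, so f₁ = −12.0 cm.
Lens 1: 1/d_i1 = 1/f₁ − 1/d_o1 = 1/(-12.0) − 1/(12.0) = -0.1667, so d_i1 = -6.000 cm.
The intermediate image is 6.000 cm to the left of lens 1 (virtual), which is 35.6 − (-6.000) = 41.60 cm to the left of lens 2, so d_o2 = +41.60 cm.
Lens 2: 1/d_i2 = 1/f₂ − 1/d_o2 = 1/(31.0) − 1/(41.60) = 0.008220, so d_i2 = 122 cm.
The final image is real, 122 cm to the right of lens 2 (overall magnification ≈ -1.5).

122 cm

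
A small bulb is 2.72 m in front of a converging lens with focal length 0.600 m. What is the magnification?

1/d_i = 1/f − 1/d_o = 1/(0.6000) − 1/(2.72) = 1.299, so d_i = 0.7698 m.
m = −d_i/d_o = −(0.7698)/(2.72) = -0.283.
The image is real, inverted and reduced, on the far side of the lens.

m = -0.283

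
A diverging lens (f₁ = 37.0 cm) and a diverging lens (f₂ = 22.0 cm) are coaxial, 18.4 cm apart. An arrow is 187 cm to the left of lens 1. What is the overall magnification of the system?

m = +0.0510

f₁ = −37.0 cm (diverging).
Lens 1: 1/d_i1 = 1/(-37.0) − 1/(187) = -0.03237, so d_i1 = -30.89 cm; m₁ = −d_i1/d_o1 = +0.1652.
d_o2 = 18.4 − (-30.89) = 49.29 cm.
f₂ = −22.0 cm (diverging).
Lens 2: 1/d_i2 = 1/(-22.0) − 1/(49.29) = -0.06574, so d_i2 = -15.21 cm; m₂ = −d_i2/d_o2 = +0.3086.
m = m₁·m₂ = (+0.1652)(+0.3086) = +0.0510.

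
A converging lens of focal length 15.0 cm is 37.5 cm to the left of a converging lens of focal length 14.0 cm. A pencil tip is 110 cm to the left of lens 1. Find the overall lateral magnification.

m = +0.361

Lens 1: 1/d_i1 = 1/(15.0) − 1/(110) = 0.05758, so d_i1 = 17.37 cm; m₁ = −d_i1/d_o1 = -0.1579.
d_o2 = 37.5 − (17.37) = 20.13 cm.
Lens 2: 1/d_i2 = 1/(14.0) − 1/(20.13) = 0.02175, so d_i2 = 45.97 cm; m₂ = −d_i2/d_o2 = -2.284.
m = m₁·m₂ = (-0.1579)(-2.284) = +0.361.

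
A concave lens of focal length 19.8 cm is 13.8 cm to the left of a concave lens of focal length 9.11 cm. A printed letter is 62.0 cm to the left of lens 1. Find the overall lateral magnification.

m = +0.0582

f₁ = −19.8 cm (diverging).
Lens 1: 1/d_i1 = 1/(-19.8) − 1/(62.0) = -0.06663, so d_i1 = -15.01 cm; m₁ = −d_i1/d_o1 = +0.2421.
d_o2 = 13.8 − (-15.01) = 28.81 cm.
f₂ = −9.11 cm (diverging).
Lens 2: 1/d_i2 = 1/(-9.11) − 1/(28.81) = -0.1445, so d_i2 = -6.921 cm; m₂ = −d_i2/d_o2 = +0.2402.
m = m₁·m₂ = (+0.2421)(+0.2402) = +0.0582.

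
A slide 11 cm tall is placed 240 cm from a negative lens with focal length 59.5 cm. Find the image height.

For a negative lens, f = -59.5 cm.
1/d_i = 1/f − 1/d_o = 1/(-59.50) − 1/(240) = -0.02097, so d_i = -47.68 cm.
m = −d_i/d_o = +0.1987.
|h_i| = |m|·h_o = 0.1987 × 11 = 2.19 cm. The image is virtual, upright and reduced, on the same side as the object.

2.19 cm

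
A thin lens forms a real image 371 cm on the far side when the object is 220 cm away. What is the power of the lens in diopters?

P = +0.724 D

d_i = +371 cm.
1/f = 1/d_o + 1/d_i = 1/(220) + 1/(371) = 0.007241 cm⁻¹.
f = 138.1 cm = 1.381 m, so P = 1/f = +0.724 D.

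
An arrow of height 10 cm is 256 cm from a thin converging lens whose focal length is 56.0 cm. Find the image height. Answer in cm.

2.80 cm

1/d_i = 1/f − 1/d_o = 1/(56.00) − 1/(256) = 0.01395, so d_i = 71.68 cm.
m = −d_i/d_o = -0.2800.
|h_i| = |m|·h_o = 0.2800 × 10 = 2.80 cm. The image is real, inverted and reduced, on the far side of the lens.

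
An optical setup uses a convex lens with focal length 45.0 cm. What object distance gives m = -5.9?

m = −d_i/d_o ⇒ d_i = −m·d_o.
1/f = 1/d_o + 1/d_i = 1/d_o − 1/(m·d_o) = (1 − 1/m)/d_o, so d_o = f(1 − 1/m) = (45.00)(1 − 1/(-5.9)) = 52.6 cm.

52.6 cm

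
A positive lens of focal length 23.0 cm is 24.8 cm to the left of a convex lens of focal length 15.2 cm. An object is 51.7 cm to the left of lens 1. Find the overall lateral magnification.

m = -0.383

Lens 1: 1/d_i1 = 1/(23.0) − 1/(51.7) = 0.02414, so d_i1 = 41.43 cm; m₁ = −d_i1/d_o1 = -0.8014.
d_o2 = 24.8 − (41.43) = -16.63 cm (virtual object).
Lens 2: 1/d_i2 = 1/(15.2) − 1/(-16.63) = 0.1259, so d_i2 = 7.941 cm; m₂ = −d_i2/d_o2 = +0.4775.
m = m₁·m₂ = (-0.8014)(+0.4775) = -0.383.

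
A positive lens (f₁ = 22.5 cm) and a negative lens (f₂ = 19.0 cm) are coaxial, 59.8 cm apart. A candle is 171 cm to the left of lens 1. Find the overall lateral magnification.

m = -0.0544

Lens 1: 1/d_i1 = 1/(22.5) − 1/(171) = 0.03860, so d_i1 = 25.91 cm; m₁ = −d_i1/d_o1 = -0.1515.
d_o2 = 59.8 − (25.91) = 33.89 cm.
f₂ = −19.0 cm (diverging).
Lens 2: 1/d_i2 = 1/(-19.0) − 1/(33.89) = -0.08214, so d_i2 = -12.17 cm; m₂ = −d_i2/d_o2 = +0.3592.
m = m₁·m₂ = (-0.1515)(+0.3592) = -0.0544.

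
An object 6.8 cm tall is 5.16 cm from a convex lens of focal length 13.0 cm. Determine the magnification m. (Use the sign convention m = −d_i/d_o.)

1/d_i = 1/f − 1/d_o = 1/(13.00) − 1/(5.16) = -0.1169, so d_i = -8.556 cm.
m = −d_i/d_o = −(-8.556)/(5.16) = +1.66.
The image is virtual, upright and enlarged, on the same side as the object.

m = +1.66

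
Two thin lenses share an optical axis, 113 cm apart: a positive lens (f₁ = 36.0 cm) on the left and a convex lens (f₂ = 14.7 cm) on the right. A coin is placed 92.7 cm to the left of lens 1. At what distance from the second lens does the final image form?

Lens 1: 1/d_i1 = 1/f₁ − 1/d_o1 = 1/(36.0) − 1/(92.7) = 0.01699, so d_i1 = 58.86 cm.
The intermediate image is 58.86 cm to the right of lens 1, which is 113 − (58.86) = 54.14 cm to the left of lens 2, so d_o2 = +54.14 cm.
Lens 2: 1/d_i2 = 1/f₂ − 1/d_o2 = 1/(14.7) − 1/(54.14) = 0.04956, so d_i2 = 20.2 cm.
The final image is real, 20.2 cm to the right of lens 2 (overall magnification ≈ 0.24).

20.2 cm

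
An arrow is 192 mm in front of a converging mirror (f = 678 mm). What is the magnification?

m = +1.40

1/d_i = 1/f − 1/d_o = 1/(678.0) − 1/(192) = -0.003733, so d_i = -267.9 mm.
m = −d_i/d_o = −(-267.9)/(192) = +1.40.
The image is virtual, upright and enlarged, behind the mirror.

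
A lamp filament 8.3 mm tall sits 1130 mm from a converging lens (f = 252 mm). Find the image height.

1/d_i = 1/f − 1/d_o = 1/(252.0) − 1/(1130) = 0.003083, so d_i = 324.3 mm.
m = −d_i/d_o = -0.2870.
|h_i| = |m|·h_o = 0.2870 × 8.3 = 2.38 mm. The image is real, inverted and reduced, on the far side of the lens.

2.38 mm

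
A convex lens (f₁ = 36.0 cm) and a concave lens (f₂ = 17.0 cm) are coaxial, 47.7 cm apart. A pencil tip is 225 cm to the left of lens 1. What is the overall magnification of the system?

m = -0.148

Lens 1: 1/d_i1 = 1/(36.0) − 1/(225) = 0.02333, so d_i1 = 42.86 cm; m₁ = −d_i1/d_o1 = -0.1905.
d_o2 = 47.7 − (42.86) = 4.840 cm.
f₂ = −17.0 cm (diverging).
Lens 2: 1/d_i2 = 1/(-17.0) − 1/(4.840) = -0.2654, so d_i2 = -3.767 cm; m₂ = −d_i2/d_o2 = +0.7784.
m = m₁·m₂ = (-0.1905)(+0.7784) = -0.148.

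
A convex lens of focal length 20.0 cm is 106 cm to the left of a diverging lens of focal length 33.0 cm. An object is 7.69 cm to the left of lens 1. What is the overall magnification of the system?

Lens 1: 1/d_i1 = 1/(20.0) − 1/(7.69) = -0.08004, so d_i1 = -12.49 cm; m₁ = −d_i1/d_o1 = +1.624.
d_o2 = 106 − (-12.49) = 118.5 cm.
f₂ = −33.0 cm (diverging).
Lens 2: 1/d_i2 = 1/(-33.0) − 1/(118.5) = -0.03874, so d_i2 = -25.81 cm; m₂ = −d_i2/d_o2 = +0.2178.
m = m₁·m₂ = (+1.624)(+0.2178) = +0.354.

m = +0.354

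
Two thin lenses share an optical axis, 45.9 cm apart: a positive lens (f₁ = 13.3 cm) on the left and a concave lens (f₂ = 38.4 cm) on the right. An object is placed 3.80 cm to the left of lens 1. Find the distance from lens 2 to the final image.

Lens 1: 1/d_i1 = 1/f₁ − 1/d_o1 = 1/(13.3) − 1/(3.80) = -0.1880, so d_i1 = -5.320 cm.
The intermediate image is 5.320 cm to the left of lens 1 (virtual), which is 45.9 − (-5.320) = 51.22 cm to the left of lens 2, so d_o2 = +51.22 cm.
Lens 2 is diverging, so f₂ = −38.4 cm.
Lens 2: 1/d_i2 = 1/f₂ − 1/d_o2 = 1/(-38.4) − 1/(51.22) = -0.04557, so d_i2 = -21.9 cm.
The final image is virtual, 21.9 cm to the left of lens 2 (overall magnification ≈ 0.60).

21.9 cm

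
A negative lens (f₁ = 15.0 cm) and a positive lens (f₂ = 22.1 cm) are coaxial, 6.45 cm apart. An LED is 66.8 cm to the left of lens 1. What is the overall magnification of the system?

m = +1.19

f₁ = −15.0 cm (diverging).
Lens 1: 1/d_i1 = 1/(-15.0) − 1/(66.8) = -0.08164, so d_i1 = -12.25 cm; m₁ = −d_i1/d_o1 = +0.1834.
d_o2 = 6.45 − (-12.25) = 18.70 cm.
Lens 2: 1/d_i2 = 1/(22.1) − 1/(18.70) = -0.008227, so d_i2 = -121.5 cm; m₂ = −d_i2/d_o2 = +6.500.
m = m₁·m₂ = (+0.1834)(+6.500) = +1.19.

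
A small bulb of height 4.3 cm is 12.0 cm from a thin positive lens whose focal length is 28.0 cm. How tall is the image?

7.52 cm

1/d_i = 1/f − 1/d_o = 1/(28.00) − 1/(12.0) = -0.04762, so d_i = -21.00 cm.
m = −d_i/d_o = +1.750.
|h_i| = |m|·h_o = 1.750 × 4.3 = 7.52 cm. The image is virtual, upright and enlarged, on the same side as the object.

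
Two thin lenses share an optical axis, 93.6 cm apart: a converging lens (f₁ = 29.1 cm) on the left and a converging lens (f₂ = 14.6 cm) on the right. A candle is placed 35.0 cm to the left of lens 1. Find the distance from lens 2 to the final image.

Lens 1: 1/d_i1 = 1/f₁ − 1/d_o1 = 1/(29.1) − 1/(35.0) = 0.005793, so d_i1 = 172.6 cm.
The intermediate image is 172.6 cm to the right of lens 1, which lies 79.00 cm to the right of lens 2 — a virtual object — so d_o2 = −79.00 cm.
Lens 2: 1/d_i2 = 1/f₂ − 1/d_o2 = 1/(14.6) − 1/(-79.00) = 0.08115, so d_i2 = 12.3 cm.
The final image is real, 12.3 cm to the right of lens 2 (overall magnification ≈ -0.77).

12.3 cm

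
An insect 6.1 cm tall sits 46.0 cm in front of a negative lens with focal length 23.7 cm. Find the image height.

2.07 cm

For a negative lens, f = -23.7 cm.
1/d_i = 1/f − 1/d_o = 1/(-23.70) − 1/(46.0) = -0.06393, so d_i = -15.64 cm.
m = −d_i/d_o = +0.3400.
|h_i| = |m|·h_o = 0.3400 × 6.1 = 2.07 cm. The image is virtual, upright and reduced, on the same side as the object.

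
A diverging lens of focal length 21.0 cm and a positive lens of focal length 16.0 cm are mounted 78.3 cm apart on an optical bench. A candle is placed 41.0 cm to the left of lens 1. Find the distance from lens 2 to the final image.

19.4 cm

Lens 1 is diverging, so f₁ = −21.0 cm.
Lens 1: 1/d_i1 = 1/f₁ − 1/d_o1 = 1/(-21.0) − 1/(41.0) = -0.07201, so d_i1 = -13.89 cm.
The intermediate image is 13.89 cm to the left of lens 1 (virtual), which is 78.3 − (-13.89) = 92.19 cm to the left of lens 2, so d_o2 = +92.19 cm.
Lens 2: 1/d_i2 = 1/f₂ − 1/d_o2 = 1/(16.0) − 1/(92.19) = 0.05165, so d_i2 = 19.4 cm.
The final image is real, 19.4 cm to the right of lens 2 (overall magnification ≈ -0.071).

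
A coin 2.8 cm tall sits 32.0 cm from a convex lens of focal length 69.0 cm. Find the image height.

5.22 cm

1/d_i = 1/f − 1/d_o = 1/(69.00) − 1/(32.0) = -0.01676, so d_i = -59.68 cm.
m = −d_i/d_o = +1.865.
|h_i| = |m|·h_o = 1.865 × 2.8 = 5.22 cm. The image is virtual, upright and enlarged, on the same side as the object.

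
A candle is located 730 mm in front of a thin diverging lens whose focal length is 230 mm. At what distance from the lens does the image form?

For a diverging lens, f = -230 mm.
Lens equation: 1/s_i = 1/f − 1/s_o = 1/(-230.0) − 1/(730) = -0.004348 − 0.001370 = -0.005718, so s_i = -175 mm.
The image is virtual, upright and reduced, on the same side as the object.

175 mm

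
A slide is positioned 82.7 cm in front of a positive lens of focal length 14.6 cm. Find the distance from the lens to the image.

17.7 cm

Lens equation: 1/s_i = 1/f − 1/s_o = 1/(14.60) − 1/(82.7) = 0.06849 − 0.01209 = 0.05640, so s_i = 17.7 cm.
The image is real, inverted and reduced, on the far side of the lens.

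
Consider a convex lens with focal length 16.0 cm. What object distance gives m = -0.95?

32.8 cm

m = −d_i/d_o ⇒ d_i = −m·d_o.
1/f = 1/d_o + 1/d_i = 1/d_o − 1/(m·d_o) = (1 − 1/m)/d_o, so d_o = f(1 − 1/m) = (16.00)(1 − 1/(-0.95)) = 32.8 cm.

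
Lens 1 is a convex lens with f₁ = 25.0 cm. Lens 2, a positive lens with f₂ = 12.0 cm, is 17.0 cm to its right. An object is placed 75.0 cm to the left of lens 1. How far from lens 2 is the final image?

7.57 cm

Lens 1: 1/d_i1 = 1/f₁ − 1/d_o1 = 1/(25.0) − 1/(75.0) = 0.02667, so d_i1 = 37.50 cm.
The intermediate image is 37.50 cm to the right of lens 1, which lies 20.50 cm to the right of lens 2 — a virtual object — so d_o2 = −20.50 cm.
Lens 2: 1/d_i2 = 1/f₂ − 1/d_o2 = 1/(12.0) − 1/(-20.50) = 0.1321, so d_i2 = 7.57 cm.
The final image is real, 7.57 cm to the right of lens 2 (overall magnification ≈ -0.18).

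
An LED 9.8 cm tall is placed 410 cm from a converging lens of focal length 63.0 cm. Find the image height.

1.78 cm

1/d_i = 1/f − 1/d_o = 1/(63.00) − 1/(410) = 0.01343, so d_i = 74.44 cm.
m = −d_i/d_o = -0.1816.
|h_i| = |m|·h_o = 0.1816 × 9.8 = 1.78 cm. The image is real, inverted and reduced, on the far side of the lens.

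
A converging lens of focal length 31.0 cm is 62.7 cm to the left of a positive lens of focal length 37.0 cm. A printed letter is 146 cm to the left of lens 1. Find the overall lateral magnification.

m = -0.730

Lens 1: 1/d_i1 = 1/(31.0) − 1/(146) = 0.02541, so d_i1 = 39.36 cm; m₁ = −d_i1/d_o1 = -0.2696.
d_o2 = 62.7 − (39.36) = 23.34 cm.
Lens 2: 1/d_i2 = 1/(37.0) − 1/(23.34) = -0.01582, so d_i2 = -63.22 cm; m₂ = −d_i2/d_o2 = +2.709.
m = m₁·m₂ = (-0.2696)(+2.709) = -0.730.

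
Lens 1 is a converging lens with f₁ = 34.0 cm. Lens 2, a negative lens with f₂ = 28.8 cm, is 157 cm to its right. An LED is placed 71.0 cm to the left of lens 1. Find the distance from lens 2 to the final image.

Lens 1: 1/d_i1 = 1/f₁ − 1/d_o1 = 1/(34.0) − 1/(71.0) = 0.01533, so d_i1 = 65.24 cm.
The intermediate image is 65.24 cm to the right of lens 1, which is 157 − (65.24) = 91.76 cm to the left of lens 2, so d_o2 = +91.76 cm.
Lens 2 is diverging, so f₂ = −28.8 cm.
Lens 2: 1/d_i2 = 1/f₂ − 1/d_o2 = 1/(-28.8) − 1/(91.76) = -0.04562, so d_i2 = -21.9 cm.
The final image is virtual, 21.9 cm to the left of lens 2 (overall magnification ≈ -0.22).

21.9 cm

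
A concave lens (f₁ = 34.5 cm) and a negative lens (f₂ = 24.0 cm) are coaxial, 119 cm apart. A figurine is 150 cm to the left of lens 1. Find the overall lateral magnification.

m = +0.0262

f₁ = −34.5 cm (diverging).
Lens 1: 1/d_i1 = 1/(-34.5) − 1/(150) = -0.03565, so d_i1 = -28.05 cm; m₁ = −d_i1/d_o1 = +0.1870.
d_o2 = 119 − (-28.05) = 147.1 cm.
f₂ = −24.0 cm (diverging).
Lens 2: 1/d_i2 = 1/(-24.0) − 1/(147.1) = -0.04846, so d_i2 = -20.63 cm; m₂ = −d_i2/d_o2 = +0.1403.
m = m₁·m₂ = (+0.1870)(+0.1403) = +0.0262.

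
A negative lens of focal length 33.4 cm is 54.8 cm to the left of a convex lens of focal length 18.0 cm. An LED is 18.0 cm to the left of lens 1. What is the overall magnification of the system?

m = -0.241

f₁ = −33.4 cm (diverging).
Lens 1: 1/d_i1 = 1/(-33.4) − 1/(18.0) = -0.08550, so d_i1 = -11.70 cm; m₁ = −d_i1/d_o1 = +0.6500.
d_o2 = 54.8 − (-11.70) = 66.50 cm.
Lens 2: 1/d_i2 = 1/(18.0) − 1/(66.50) = 0.04052, so d_i2 = 24.68 cm; m₂ = −d_i2/d_o2 = -0.3711.
m = m₁·m₂ = (+0.6500)(-0.3711) = -0.241.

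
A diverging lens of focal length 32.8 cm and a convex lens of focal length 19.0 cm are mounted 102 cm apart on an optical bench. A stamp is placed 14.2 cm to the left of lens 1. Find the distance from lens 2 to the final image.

Lens 1 is diverging, so f₁ = −32.8 cm.
Lens 1: 1/d_i1 = 1/f₁ − 1/d_o1 = 1/(-32.8) − 1/(14.2) = -0.1009, so d_i1 = -9.910 cm.
The intermediate image is 9.910 cm to the left of lens 1 (virtual), which is 102 − (-9.910) = 111.9 cm to the left of lens 2, so d_o2 = +111.9 cm.
Lens 2: 1/d_i2 = 1/f₂ − 1/d_o2 = 1/(19.0) − 1/(111.9) = 0.04370, so d_i2 = 22.9 cm.
The final image is real, 22.9 cm to the right of lens 2 (overall magnification ≈ -0.14).

22.9 cm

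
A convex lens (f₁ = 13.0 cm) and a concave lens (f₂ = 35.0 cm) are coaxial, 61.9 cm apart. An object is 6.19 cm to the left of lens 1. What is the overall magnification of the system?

m = +0.615

Lens 1: 1/d_i1 = 1/(13.0) − 1/(6.19) = -0.08463, so d_i1 = -11.82 cm; m₁ = −d_i1/d_o1 = +1.910.
d_o2 = 61.9 − (-11.82) = 73.72 cm.
f₂ = −35.0 cm (diverging).
Lens 2: 1/d_i2 = 1/(-35.0) − 1/(73.72) = -0.04214, so d_i2 = -23.73 cm; m₂ = −d_i2/d_o2 = +0.3219.
m = m₁·m₂ = (+1.910)(+0.3219) = +0.615.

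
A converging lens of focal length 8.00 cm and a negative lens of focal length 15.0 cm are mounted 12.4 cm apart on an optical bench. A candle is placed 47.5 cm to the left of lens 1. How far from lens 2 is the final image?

Lens 1: 1/d_i1 = 1/f₁ − 1/d_o1 = 1/(8.00) − 1/(47.5) = 0.1039, so d_i1 = 9.620 cm.
The intermediate image is 9.620 cm to the right of lens 1, which is 12.4 − (9.620) = 2.780 cm to the left of lens 2, so d_o2 = +2.780 cm.
Lens 2 is diverging, so f₂ = −15.0 cm.
Lens 2: 1/d_i2 = 1/f₂ − 1/d_o2 = 1/(-15.0) − 1/(2.780) = -0.4264, so d_i2 = -2.35 cm.
The final image is virtual, 2.35 cm to the left of lens 2 (overall magnification ≈ -0.17).

2.35 cm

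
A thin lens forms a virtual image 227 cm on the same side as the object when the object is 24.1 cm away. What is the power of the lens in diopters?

P = +3.71 D

Virtual image ⇒ d_i = −227 cm.
1/f = 1/d_o + 1/d_i = 1/(24.1) + 1/(-227) = 0.03709 cm⁻¹.
f = 26.96 cm = 0.2696 m, so P = 1/f = +3.71 D.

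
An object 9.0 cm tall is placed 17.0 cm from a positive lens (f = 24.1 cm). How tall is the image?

30.5 cm

1/d_i = 1/f − 1/d_o = 1/(24.10) − 1/(17.0) = -0.01733, so d_i = -57.70 cm.
m = −d_i/d_o = +3.394.
|h_i| = |m|·h_o = 3.394 × 9.0 = 30.5 cm. The image is virtual, upright and enlarged, on the same side as the object.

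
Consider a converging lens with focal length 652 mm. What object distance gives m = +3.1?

m = −d_i/d_o ⇒ d_i = −m·d_o.
1/f = 1/d_o + 1/d_i = 1/d_o − 1/(m·d_o) = (1 − 1/m)/d_o, so d_o = f(1 − 1/m) = (652.0)(1 − 1/(+3.1)) = 442 mm.

442 mm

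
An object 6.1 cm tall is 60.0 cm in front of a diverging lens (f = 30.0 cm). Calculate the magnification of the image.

m = +0.333

For a diverging lens, f = -30.0 cm.
1/d_i = 1/f − 1/d_o = 1/(-30.00) − 1/(60.0) = -0.05000, so d_i = -20.00 cm.
m = −d_i/d_o = −(-20.00)/(60.0) = +0.333.
The image is virtual, upright and reduced, on the same side as the object.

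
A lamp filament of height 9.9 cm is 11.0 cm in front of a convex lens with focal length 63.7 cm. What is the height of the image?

1/d_i = 1/f − 1/d_o = 1/(63.70) − 1/(11.0) = -0.07521, so d_i = -13.30 cm.
m = −d_i/d_o = +1.209.
|h_i| = |m|·h_o = 1.209 × 9.9 = 12.0 cm. The image is virtual, upright and enlarged, on the same side as the object.

12.0 cm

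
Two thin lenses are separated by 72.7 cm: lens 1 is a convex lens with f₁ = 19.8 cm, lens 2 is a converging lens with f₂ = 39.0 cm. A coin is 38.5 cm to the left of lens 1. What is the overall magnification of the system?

m = -5.85

Lens 1: 1/d_i1 = 1/(19.8) − 1/(38.5) = 0.02453, so d_i1 = 40.76 cm; m₁ = −d_i1/d_o1 = -1.059.
d_o2 = 72.7 − (40.76) = 31.94 cm.
Lens 2: 1/d_i2 = 1/(39.0) − 1/(31.94) = -0.005668, so d_i2 = -176.4 cm; m₂ = −d_i2/d_o2 = +5.524.
m = m₁·m₂ = (-1.059)(+5.524) = -5.85.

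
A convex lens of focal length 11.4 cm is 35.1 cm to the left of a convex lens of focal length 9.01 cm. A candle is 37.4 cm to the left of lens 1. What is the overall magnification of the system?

m = +0.408

Lens 1: 1/d_i1 = 1/(11.4) − 1/(37.4) = 0.06098, so d_i1 = 16.40 cm; m₁ = −d_i1/d_o1 = -0.4385.
d_o2 = 35.1 − (16.40) = 18.70 cm.
Lens 2: 1/d_i2 = 1/(9.01) − 1/(18.70) = 0.05751, so d_i2 = 17.39 cm; m₂ = −d_i2/d_o2 = -0.9298.
m = m₁·m₂ = (-0.4385)(-0.9298) = +0.408.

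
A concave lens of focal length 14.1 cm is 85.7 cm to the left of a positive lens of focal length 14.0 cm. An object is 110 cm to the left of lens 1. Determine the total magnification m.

f₁ = −14.1 cm (diverging).
Lens 1: 1/d_i1 = 1/(-14.1) − 1/(110) = -0.08001, so d_i1 = -12.50 cm; m₁ = −d_i1/d_o1 = +0.1136.
d_o2 = 85.7 − (-12.50) = 98.20 cm.
Lens 2: 1/d_i2 = 1/(14.0) − 1/(98.20) = 0.06125, so d_i2 = 16.33 cm; m₂ = −d_i2/d_o2 = -0.1663.
m = m₁·m₂ = (+0.1136)(-0.1663) = -0.0189.

m = -0.0189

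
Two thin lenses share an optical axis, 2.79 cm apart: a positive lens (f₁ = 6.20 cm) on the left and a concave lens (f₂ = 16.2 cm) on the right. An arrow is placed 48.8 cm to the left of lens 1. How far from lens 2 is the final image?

Lens 1: 1/d_i1 = 1/f₁ − 1/d_o1 = 1/(6.20) − 1/(48.8) = 0.1408, so d_i1 = 7.102 cm.
The intermediate image is 7.102 cm to the right of lens 1, which lies 4.312 cm to the right of lens 2 — a virtual object — so d_o2 = −4.312 cm.
Lens 2 is diverging, so f₂ = −16.2 cm.
Lens 2: 1/d_i2 = 1/f₂ − 1/d_o2 = 1/(-16.2) − 1/(-4.312) = 0.1702, so d_i2 = 5.88 cm.
The final image is real, 5.88 cm to the right of lens 2 (overall magnification ≈ -0.20).

5.88 cm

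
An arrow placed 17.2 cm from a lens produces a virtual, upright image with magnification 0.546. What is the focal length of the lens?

f = -20.7 cm (diverging)

m = −d_i/d_o ⇒ d_i = −m·d_o = −(+0.546)·(17.2) = -9.391 cm.
1/f = 1/d_o + 1/d_i = 1/(17.2) + 1/(-9.391) = -0.04835, so f = -20.7 cm.
Since f is negative, the lens is diverging.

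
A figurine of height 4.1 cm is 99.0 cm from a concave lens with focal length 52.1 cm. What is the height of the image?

For a concave lens, f = -52.1 cm.
1/d_i = 1/f − 1/d_o = 1/(-52.10) − 1/(99.0) = -0.02929, so d_i = -34.14 cm.
m = −d_i/d_o = +0.3448.
|h_i| = |m|·h_o = 0.3448 × 4.1 = 1.41 cm. The image is virtual, upright and reduced, on the same side as the object.

1.41 cm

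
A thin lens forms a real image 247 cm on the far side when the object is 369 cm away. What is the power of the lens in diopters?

d_i = +247 cm.
1/f = 1/d_o + 1/d_i = 1/(369) + 1/(247) = 0.006759 cm⁻¹.
f = 148.0 cm = 1.480 m, so P = 1/f = +0.676 D.

P = +0.676 D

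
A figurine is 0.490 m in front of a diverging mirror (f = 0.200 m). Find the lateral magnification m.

For a diverging mirror, f = -0.200 m.
1/d_i = 1/f − 1/d_o = 1/(-0.2000) − 1/(0.490) = -7.041, so d_i = -0.1420 m.
m = −d_i/d_o = −(-0.1420)/(0.490) = +0.290.
The image is virtual, upright and reduced, behind the mirror.

m = +0.290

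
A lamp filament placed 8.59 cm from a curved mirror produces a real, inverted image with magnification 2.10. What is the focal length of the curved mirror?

f = 5.82 cm (concave)

m = −d_i/d_o ⇒ d_i = −m·d_o = −(-2.10)·(8.59) = 18.04 cm.
1/f = 1/d_o + 1/d_i = 1/(8.59) + 1/(18.04) = 0.1718, so f = 5.82 cm.
Since f is positive, the curved mirror is concave.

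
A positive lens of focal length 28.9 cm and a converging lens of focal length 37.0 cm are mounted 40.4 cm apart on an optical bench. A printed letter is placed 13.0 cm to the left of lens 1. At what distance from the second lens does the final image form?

87.6 cm

Lens 1: 1/d_i1 = 1/f₁ − 1/d_o1 = 1/(28.9) − 1/(13.0) = -0.04232, so d_i1 = -23.63 cm.
The intermediate image is 23.63 cm to the left of lens 1 (virtual), which is 40.4 − (-23.63) = 64.03 cm to the left of lens 2, so d_o2 = +64.03 cm.
Lens 2: 1/d_i2 = 1/f₂ − 1/d_o2 = 1/(37.0) − 1/(64.03) = 0.01141, so d_i2 = 87.6 cm.
The final image is real, 87.6 cm to the right of lens 2 (overall magnification ≈ -2.5).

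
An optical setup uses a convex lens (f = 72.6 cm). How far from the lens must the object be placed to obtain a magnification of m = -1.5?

m = −d_i/d_o ⇒ d_i = −m·d_o.
1/f = 1/d_o + 1/d_i = 1/d_o − 1/(m·d_o) = (1 − 1/m)/d_o, so d_o = f(1 − 1/m) = (72.60)(1 − 1/(-1.5)) = 121 cm.

121 cm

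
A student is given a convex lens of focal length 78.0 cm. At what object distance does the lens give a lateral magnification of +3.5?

m = −d_i/d_o ⇒ d_i = −m·d_o.
1/f = 1/d_o + 1/d_i = 1/d_o − 1/(m·d_o) = (1 − 1/m)/d_o, so d_o = f(1 − 1/m) = (78.00)(1 − 1/(+3.5)) = 55.7 cm.

55.7 cm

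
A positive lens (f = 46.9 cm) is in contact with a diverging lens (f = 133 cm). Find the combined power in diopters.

P = +1.38 D

P₁ = 1/f₁ = 1/(0.469 m) = +2.132 D; P₂ = 1/f₂ = 1/(-1.33 m) = -0.7519 D.
For thin lenses in contact, P = P₁ + P₂ = (+2.132) + (-0.7519) = +1.38 D.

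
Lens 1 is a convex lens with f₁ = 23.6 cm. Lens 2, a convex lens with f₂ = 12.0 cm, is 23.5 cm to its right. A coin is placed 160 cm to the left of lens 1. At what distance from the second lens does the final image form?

Lens 1: 1/d_i1 = 1/f₁ − 1/d_o1 = 1/(23.6) − 1/(160) = 0.03612, so d_i1 = 27.68 cm.
The intermediate image is 27.68 cm to the right of lens 1, which lies 4.180 cm to the right of lens 2 — a virtual object — so d_o2 = −4.180 cm.
Lens 2: 1/d_i2 = 1/f₂ − 1/d_o2 = 1/(12.0) − 1/(-4.180) = 0.3226, so d_i2 = 3.10 cm.
The final image is real, 3.10 cm to the right of lens 2 (overall magnification ≈ -0.13).

3.10 cm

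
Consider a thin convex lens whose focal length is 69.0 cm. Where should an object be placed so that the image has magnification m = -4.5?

84.3 cm

m = −d_i/d_o ⇒ d_i = −m·d_o.
1/f = 1/d_o + 1/d_i = 1/d_o − 1/(m·d_o) = (1 − 1/m)/d_o, so d_o = f(1 − 1/m) = (69.00)(1 − 1/(-4.5)) = 84.3 cm.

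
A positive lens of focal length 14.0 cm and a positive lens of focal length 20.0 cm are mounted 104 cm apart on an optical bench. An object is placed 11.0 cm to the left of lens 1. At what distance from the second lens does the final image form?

23.0 cm

Lens 1: 1/d_i1 = 1/f₁ − 1/d_o1 = 1/(14.0) − 1/(11.0) = -0.01948, so d_i1 = -51.33 cm.
The intermediate image is 51.33 cm to the left of lens 1 (virtual), which is 104 − (-51.33) = 155.3 cm to the left of lens 2, so d_o2 = +155.3 cm.
Lens 2: 1/d_i2 = 1/f₂ − 1/d_o2 = 1/(20.0) − 1/(155.3) = 0.04356, so d_i2 = 23.0 cm.
The final image is real, 23.0 cm to the right of lens 2 (overall magnification ≈ -0.69).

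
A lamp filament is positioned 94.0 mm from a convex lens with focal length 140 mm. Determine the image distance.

Thin-lens equation: 1/d_i = 1/f − 1/d_o = 1/(140.0) − 1/(94.0) = 0.007143 − 0.01064 = -0.003495, so d_i = -286 mm.
The image is virtual, upright and enlarged, on the same side as the object.

286 mm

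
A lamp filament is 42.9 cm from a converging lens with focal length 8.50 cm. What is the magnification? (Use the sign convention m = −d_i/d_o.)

1/d_i = 1/f − 1/d_o = 1/(8.500) − 1/(42.9) = 0.09434, so d_i = 10.60 cm.
m = −d_i/d_o = −(10.60)/(42.9) = -0.247.
The image is real, inverted and reduced, on the far side of the lens.

m = -0.247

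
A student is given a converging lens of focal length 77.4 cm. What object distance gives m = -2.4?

110 cm

m = −d_i/d_o ⇒ d_i = −m·d_o.
1/f = 1/d_o + 1/d_i = 1/d_o − 1/(m·d_o) = (1 − 1/m)/d_o, so d_o = f(1 − 1/m) = (77.40)(1 − 1/(-2.4)) = 110 cm.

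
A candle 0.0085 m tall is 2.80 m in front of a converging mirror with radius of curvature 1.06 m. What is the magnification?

m = -0.233

f = R/2 = 1.06/2 = 0.5300 m.
1/d_i = 1/f − 1/d_o = 1/(0.5300) − 1/(2.80) = 1.530, so d_i = 0.6537 m.
m = −d_i/d_o = −(0.6537)/(2.80) = -0.233.
The image is real, inverted and reduced, in front of the mirror.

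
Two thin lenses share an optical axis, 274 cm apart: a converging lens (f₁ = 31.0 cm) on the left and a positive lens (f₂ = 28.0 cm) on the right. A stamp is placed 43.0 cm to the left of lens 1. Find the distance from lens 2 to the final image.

33.8 cm

Lens 1: 1/d_i1 = 1/f₁ − 1/d_o1 = 1/(31.0) − 1/(43.0) = 0.009002, so d_i1 = 111.1 cm.
The intermediate image is 111.1 cm to the right of lens 1, which is 274 − (111.1) = 162.9 cm to the left of lens 2, so d_o2 = +162.9 cm.
Lens 2: 1/d_i2 = 1/f₂ − 1/d_o2 = 1/(28.0) − 1/(162.9) = 0.02958, so d_i2 = 33.8 cm.
The final image is real, 33.8 cm to the right of lens 2 (overall magnification ≈ 0.54).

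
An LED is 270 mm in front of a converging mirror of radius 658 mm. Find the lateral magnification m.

f = R/2 = 658/2 = 329.0 mm.
1/d_i = 1/f − 1/d_o = 1/(329.0) − 1/(270) = -0.0006642, so d_i = -1506 mm.
m = −d_i/d_o = −(-1506)/(270) = +5.58.
The image is virtual, upright and enlarged, behind the mirror.

m = +5.58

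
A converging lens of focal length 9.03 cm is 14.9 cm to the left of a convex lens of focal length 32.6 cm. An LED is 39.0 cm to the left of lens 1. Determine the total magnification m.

Lens 1: 1/d_i1 = 1/(9.03) − 1/(39.0) = 0.08510, so d_i1 = 11.75 cm; m₁ = −d_i1/d_o1 = -0.3013.
d_o2 = 14.9 − (11.75) = 3.150 cm.
Lens 2: 1/d_i2 = 1/(32.6) − 1/(3.150) = -0.2868, so d_i2 = -3.487 cm; m₂ = −d_i2/d_o2 = +1.107.
m = m₁·m₂ = (-0.3013)(+1.107) = -0.334.

m = -0.334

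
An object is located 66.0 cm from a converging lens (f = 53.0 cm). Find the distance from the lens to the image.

Lens equation: 1/v = 1/f − 1/u = 1/(53.00) − 1/(66.0) = 0.01887 − 0.01515 = 0.003716, so v = 269 cm.
The image is real, inverted and enlarged, on the far side of the lens.

269 cm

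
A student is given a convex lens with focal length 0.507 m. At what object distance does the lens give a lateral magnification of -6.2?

0.589 m

m = −d_i/d_o ⇒ d_i = −m·d_o.
1/f = 1/d_o + 1/d_i = 1/d_o − 1/(m·d_o) = (1 − 1/m)/d_o, so d_o = f(1 − 1/m) = (0.5070)(1 − 1/(-6.2)) = 0.589 m.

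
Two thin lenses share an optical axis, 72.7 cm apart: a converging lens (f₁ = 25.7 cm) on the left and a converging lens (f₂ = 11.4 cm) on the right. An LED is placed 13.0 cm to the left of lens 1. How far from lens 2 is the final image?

Lens 1: 1/d_i1 = 1/f₁ − 1/d_o1 = 1/(25.7) − 1/(13.0) = -0.03801, so d_i1 = -26.31 cm.
The intermediate image is 26.31 cm to the left of lens 1 (virtual), which is 72.7 − (-26.31) = 99.01 cm to the left of lens 2, so d_o2 = +99.01 cm.
Lens 2: 1/d_i2 = 1/f₂ − 1/d_o2 = 1/(11.4) − 1/(99.01) = 0.07762, so d_i2 = 12.9 cm.
The final image is real, 12.9 cm to the right of lens 2 (overall magnification ≈ -0.26).

12.9 cm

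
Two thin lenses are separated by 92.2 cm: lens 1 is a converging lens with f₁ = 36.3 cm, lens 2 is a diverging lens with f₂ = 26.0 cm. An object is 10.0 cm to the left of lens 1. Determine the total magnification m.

Lens 1: 1/d_i1 = 1/(36.3) − 1/(10.0) = -0.07245, so d_i1 = -13.80 cm; m₁ = −d_i1/d_o1 = +1.380.
d_o2 = 92.2 − (-13.80) = 106.0 cm.
f₂ = −26.0 cm (diverging).
Lens 2: 1/d_i2 = 1/(-26.0) − 1/(106.0) = -0.04790, so d_i2 = -20.88 cm; m₂ = −d_i2/d_o2 = +0.1970.
m = m₁·m₂ = (+1.380)(+0.1970) = +0.272.

m = +0.272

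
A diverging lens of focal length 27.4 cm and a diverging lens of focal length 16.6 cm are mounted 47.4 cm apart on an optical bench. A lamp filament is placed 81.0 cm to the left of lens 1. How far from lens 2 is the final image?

13.3 cm

Lens 1 is diverging, so f₁ = −27.4 cm.
Lens 1: 1/d_i1 = 1/f₁ − 1/d_o1 = 1/(-27.4) − 1/(81.0) = -0.04884, so d_i1 = -20.47 cm.
The intermediate image is 20.47 cm to the left of lens 1 (virtual), which is 47.4 − (-20.47) = 67.87 cm to the left of lens 2, so d_o2 = +67.87 cm.
Lens 2 is diverging, so f₂ = −16.6 cm.
Lens 2: 1/d_i2 = 1/f₂ − 1/d_o2 = 1/(-16.6) − 1/(67.87) = -0.07498, so d_i2 = -13.3 cm.
The final image is virtual, 13.3 cm to the left of lens 2 (overall magnification ≈ 0.050).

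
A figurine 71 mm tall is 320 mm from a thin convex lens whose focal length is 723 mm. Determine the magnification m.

m = +1.79

1/d_i = 1/f − 1/d_o = 1/(723.0) − 1/(320) = -0.001742, so d_i = -574.1 mm.
m = −d_i/d_o = −(-574.1)/(320) = +1.79.
The image is virtual, upright and enlarged, on the same side as the object.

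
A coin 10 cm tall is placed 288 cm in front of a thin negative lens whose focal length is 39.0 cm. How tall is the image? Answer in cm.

For a negative lens, f = -39.0 cm.
1/d_i = 1/f − 1/d_o = 1/(-39.00) − 1/(288) = -0.02911, so d_i = -34.35 cm.
m = −d_i/d_o = +0.1193.
|h_i| = |m|·h_o = 0.1193 × 10 = 1.19 cm. The image is virtual, upright and reduced, on the same side as the object.

1.19 cm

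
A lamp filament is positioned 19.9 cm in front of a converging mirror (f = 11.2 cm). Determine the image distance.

25.6 cm

Mirror equation: 1/d_i = 1/f − 1/d_o = 1/(11.20) − 1/(19.9) = 0.08929 − 0.05025 = 0.03903, so d_i = 25.6 cm.
The image is real, inverted and enlarged, in front of the mirror.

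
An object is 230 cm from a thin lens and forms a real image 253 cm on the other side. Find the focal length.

f = 120 cm (converging)

Real image ⇒ d_i = +253 cm.
1/f = 1/d_o + 1/d_i = 1/(230) + 1/(253) = 0.008300, so f = 120 cm.
Since f is positive, the thin lens is converging.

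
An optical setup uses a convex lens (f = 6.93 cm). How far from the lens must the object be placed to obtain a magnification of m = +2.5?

m = −d_i/d_o ⇒ d_i = −m·d_o.
1/f = 1/d_o + 1/d_i = 1/d_o − 1/(m·d_o) = (1 − 1/m)/d_o, so d_o = f(1 − 1/m) = (6.930)(1 − 1/(+2.5)) = 4.16 cm.

4.16 cm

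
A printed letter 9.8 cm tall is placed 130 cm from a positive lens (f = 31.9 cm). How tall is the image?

1/d_i = 1/f − 1/d_o = 1/(31.90) − 1/(130) = 0.02366, so d_i = 42.27 cm.
m = −d_i/d_o = -0.3252.
|h_i| = |m|·h_o = 0.3252 × 9.8 = 3.19 cm. The image is real, inverted and reduced, on the far side of the lens.

3.19 cm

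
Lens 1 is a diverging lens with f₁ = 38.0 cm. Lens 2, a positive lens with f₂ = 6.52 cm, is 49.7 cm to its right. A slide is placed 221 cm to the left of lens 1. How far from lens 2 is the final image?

Lens 1 is diverging, so f₁ = −38.0 cm.
Lens 1: 1/d_i1 = 1/f₁ − 1/d_o1 = 1/(-38.0) − 1/(221) = -0.03084, so d_i1 = -32.42 cm.
The intermediate image is 32.42 cm to the left of lens 1 (virtual), which is 49.7 − (-32.42) = 82.12 cm to the left of lens 2, so d_o2 = +82.12 cm.
Lens 2: 1/d_i2 = 1/f₂ − 1/d_o2 = 1/(6.52) − 1/(82.12) = 0.1412, so d_i2 = 7.08 cm.
The final image is real, 7.08 cm to the right of lens 2 (overall magnification ≈ -0.013).

7.08 cm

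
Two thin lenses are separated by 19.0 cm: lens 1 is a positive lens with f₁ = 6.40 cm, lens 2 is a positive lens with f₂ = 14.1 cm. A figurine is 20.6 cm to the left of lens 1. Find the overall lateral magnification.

m = -1.45

Lens 1: 1/d_i1 = 1/(6.40) − 1/(20.6) = 0.1077, so d_i1 = 9.285 cm; m₁ = −d_i1/d_o1 = -0.4507.
d_o2 = 19.0 − (9.285) = 9.715 cm.
Lens 2: 1/d_i2 = 1/(14.1) − 1/(9.715) = -0.03201, so d_i2 = -31.24 cm; m₂ = −d_i2/d_o2 = +3.216.
m = m₁·m₂ = (-0.4507)(+3.216) = -1.45.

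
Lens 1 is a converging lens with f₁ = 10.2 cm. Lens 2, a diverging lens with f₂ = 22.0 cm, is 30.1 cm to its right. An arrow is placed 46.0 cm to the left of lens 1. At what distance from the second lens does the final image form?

9.59 cm

Lens 1: 1/d_i1 = 1/f₁ − 1/d_o1 = 1/(10.2) − 1/(46.0) = 0.07630, so d_i1 = 13.11 cm.
The intermediate image is 13.11 cm to the right of lens 1, which is 30.1 − (13.11) = 16.99 cm to the left of lens 2, so d_o2 = +16.99 cm.
Lens 2 is diverging, so f₂ = −22.0 cm.
Lens 2: 1/d_i2 = 1/f₂ − 1/d_o2 = 1/(-22.0) − 1/(16.99) = -0.1043, so d_i2 = -9.59 cm.
The final image is virtual, 9.59 cm to the left of lens 2 (overall magnification ≈ -0.16).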